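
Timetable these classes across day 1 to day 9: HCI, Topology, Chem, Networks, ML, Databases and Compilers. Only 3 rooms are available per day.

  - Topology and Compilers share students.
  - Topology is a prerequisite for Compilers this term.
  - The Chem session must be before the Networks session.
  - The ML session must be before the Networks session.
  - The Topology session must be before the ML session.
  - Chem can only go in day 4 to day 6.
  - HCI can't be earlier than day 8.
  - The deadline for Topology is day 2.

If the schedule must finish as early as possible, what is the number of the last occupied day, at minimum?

The precedence chain requires at least 3 distinct days.
With at most 3 per day and 7 classes, at least 3 days are needed.
HCI can't be placed before day 8, so the schedule must run through at least day 8.
8 works (last occupied day: day 8): for example Networks in day 5, Databases in day 1, Chem in day 4, ML in day 2, Topology in day 1, HCI in day 8, Compilers in day 2.

8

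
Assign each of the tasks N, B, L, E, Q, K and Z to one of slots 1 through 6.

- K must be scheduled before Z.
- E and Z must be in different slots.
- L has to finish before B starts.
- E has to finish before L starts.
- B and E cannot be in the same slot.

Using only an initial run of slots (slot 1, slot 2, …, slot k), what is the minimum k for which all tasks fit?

The precedence chain requires at least 3 distinct slots.
3 works (last occupied slot: 3): for example L=2, K=1, N=1, B=3, Z=2, Q=1, E=1.

3 slots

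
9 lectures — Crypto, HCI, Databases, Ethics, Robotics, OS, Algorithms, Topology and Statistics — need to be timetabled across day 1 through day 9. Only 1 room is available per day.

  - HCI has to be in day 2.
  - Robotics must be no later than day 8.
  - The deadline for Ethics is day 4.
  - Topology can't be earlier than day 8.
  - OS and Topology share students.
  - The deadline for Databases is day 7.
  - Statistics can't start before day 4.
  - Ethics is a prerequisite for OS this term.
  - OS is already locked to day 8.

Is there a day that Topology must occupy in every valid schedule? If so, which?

day 9

Topology's window is day 8–day 9.
OS is fixed at day 8, and Topology can't share a day with OS.
So Topology must be day 9.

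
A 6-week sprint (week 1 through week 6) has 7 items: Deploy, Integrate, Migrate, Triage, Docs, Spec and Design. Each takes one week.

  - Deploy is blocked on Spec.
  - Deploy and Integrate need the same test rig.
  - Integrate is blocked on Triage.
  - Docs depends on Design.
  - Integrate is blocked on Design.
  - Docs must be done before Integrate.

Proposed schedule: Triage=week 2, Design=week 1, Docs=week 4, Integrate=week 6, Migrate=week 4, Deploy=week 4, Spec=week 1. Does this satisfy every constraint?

Yes

Deploy and Integrate need the same test rig — holds.
Deploy is blocked on Spec — holds.
Integrate is blocked on Triage — holds.
Docs depends on Design — holds.
Docs must be done before Integrate — holds.
Integrate is blocked on Design — holds.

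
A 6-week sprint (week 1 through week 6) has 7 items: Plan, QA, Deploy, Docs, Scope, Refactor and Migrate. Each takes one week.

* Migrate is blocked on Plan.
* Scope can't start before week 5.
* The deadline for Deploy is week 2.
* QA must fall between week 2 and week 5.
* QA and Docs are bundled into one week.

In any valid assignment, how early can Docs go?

week 2

Docs must be in the same week as QA, which can't be before week 2, so Docs is at least week 2; Docs must be in the same week as QA, which can't be after week 5, so Docs is at most week 5.
Docs at week 2 is achievable: Scope in week 5, Deploy in week 1, Migrate in week 2, Refactor in week 1, Plan in week 1, Docs in week 2, QA in week 2.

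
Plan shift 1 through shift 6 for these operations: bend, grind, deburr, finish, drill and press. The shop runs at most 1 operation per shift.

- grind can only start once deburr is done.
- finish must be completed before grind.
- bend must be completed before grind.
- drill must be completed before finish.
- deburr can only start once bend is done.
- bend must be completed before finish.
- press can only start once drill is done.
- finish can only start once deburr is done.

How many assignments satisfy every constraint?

12

Splitting on bend: it can be shift 1 (7), shift 2 (4), shift 3 (1). Listing each branch's schedules as (grind, deburr, finish, drill, press) by shift number:
bend=shift 1: (5,2,4,3,6) (5,3,4,2,6) (6,2,4,3,5) (6,2,5,3,4) (6,3,4,2,5) (6,3,5,2,4) (6,4,5,2,3) — 7.
bend=shift 2: (5,3,4,1,6) (6,3,4,1,5) (6,3,5,1,4) (6,4,5,1,3) — 4.
bend=shift 3: (6,4,5,1,2) — 1.
Summing: 7 + 4 + 1 = 12.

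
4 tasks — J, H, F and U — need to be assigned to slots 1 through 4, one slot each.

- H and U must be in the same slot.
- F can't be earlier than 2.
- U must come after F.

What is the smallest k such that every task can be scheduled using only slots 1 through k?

3

The precedence chain requires at least 2 distinct slots.
Propagating the time windows through the other constraints, H can't land before 3, so the schedule must run through at least slot 3.
3 works (last occupied slot: 3): for example H=3, J=1, F=2, U=3.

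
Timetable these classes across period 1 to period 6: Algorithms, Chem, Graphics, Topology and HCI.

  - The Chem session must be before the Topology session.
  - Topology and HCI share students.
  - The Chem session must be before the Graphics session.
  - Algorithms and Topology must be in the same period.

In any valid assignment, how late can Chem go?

Downstream work caps Chem at period 5.
Chem at period 5 is achievable: Chem=period 5; Algorithms=period 6; Topology=period 6; Graphics=period 6; HCI=period 1.

period 5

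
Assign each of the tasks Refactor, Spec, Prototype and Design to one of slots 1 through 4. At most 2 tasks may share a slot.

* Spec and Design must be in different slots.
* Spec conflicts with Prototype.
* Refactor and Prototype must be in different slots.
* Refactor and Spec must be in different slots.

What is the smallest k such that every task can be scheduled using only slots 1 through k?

3

With at most 2 per slot and 4 tasks, at least 2 slots are needed.
Could 2 slots be enough, i.e. nothing placed later than 2? No: Refactor, Spec and Prototype must all be in different slots (Refactor/Spec can't share; Refactor/Prototype can't share; Spec/Prototype can't share), but only 2 slots are available: 3 tasks can't fit in 2 distinct slots.
So 2 slots is not enough.
3 works (last occupied slot: 3): for example Prototype=3, Design=1, Refactor=1, Spec=2.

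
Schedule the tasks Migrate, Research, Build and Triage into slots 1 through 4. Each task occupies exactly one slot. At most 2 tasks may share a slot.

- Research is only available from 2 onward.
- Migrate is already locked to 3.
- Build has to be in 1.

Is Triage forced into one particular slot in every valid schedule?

No

Triage can be 1 (e.g. Build in 1; Research in 2; Migrate in 3; Triage in 1) or 2 (e.g. Build -> 1, Research -> 2, Migrate -> 3, Triage -> 2).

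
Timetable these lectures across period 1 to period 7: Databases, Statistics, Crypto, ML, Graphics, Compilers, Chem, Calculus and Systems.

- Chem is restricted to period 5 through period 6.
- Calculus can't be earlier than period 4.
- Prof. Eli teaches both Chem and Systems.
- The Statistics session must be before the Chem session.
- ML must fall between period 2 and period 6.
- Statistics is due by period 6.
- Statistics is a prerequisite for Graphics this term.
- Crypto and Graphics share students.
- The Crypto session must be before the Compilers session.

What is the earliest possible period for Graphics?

Precedence pushes Graphics to at least period 2.
Graphics at period 2 is achievable: Databases in period 1, Graphics in period 2, Chem in period 5, ML in period 2, Calculus in period 4, Crypto in period 1, Statistics in period 1, Compilers in period 2, Systems in period 1.

period 2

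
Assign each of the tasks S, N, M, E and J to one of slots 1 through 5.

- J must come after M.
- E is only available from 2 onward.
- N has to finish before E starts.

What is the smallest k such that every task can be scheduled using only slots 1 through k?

2

The precedence chain requires at least 2 distinct slots.
2 works (last occupied slot: 2): for example E in 2; M in 1; S in 1; J in 2; N in 1.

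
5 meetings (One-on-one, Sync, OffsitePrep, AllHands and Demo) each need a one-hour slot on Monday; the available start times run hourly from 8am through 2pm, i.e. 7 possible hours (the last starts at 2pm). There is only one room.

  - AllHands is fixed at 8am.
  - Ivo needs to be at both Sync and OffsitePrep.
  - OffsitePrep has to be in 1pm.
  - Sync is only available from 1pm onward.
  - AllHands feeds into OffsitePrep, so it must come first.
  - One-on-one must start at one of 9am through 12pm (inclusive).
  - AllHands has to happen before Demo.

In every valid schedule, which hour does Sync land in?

2pm

Sync's window is 1pm–2pm.
OffsitePrep is fixed at 1pm, and Sync can't share a hour with OffsitePrep.
So Sync must be 2pm.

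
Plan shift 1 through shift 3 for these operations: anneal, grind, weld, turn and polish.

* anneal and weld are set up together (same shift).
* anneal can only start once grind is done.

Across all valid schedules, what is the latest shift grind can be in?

Downstream work caps grind at shift 2.
grind at shift 2 is achievable: anneal=shift 3; weld=shift 3; polish=shift 1; grind=shift 2; turn=shift 1.

shift 2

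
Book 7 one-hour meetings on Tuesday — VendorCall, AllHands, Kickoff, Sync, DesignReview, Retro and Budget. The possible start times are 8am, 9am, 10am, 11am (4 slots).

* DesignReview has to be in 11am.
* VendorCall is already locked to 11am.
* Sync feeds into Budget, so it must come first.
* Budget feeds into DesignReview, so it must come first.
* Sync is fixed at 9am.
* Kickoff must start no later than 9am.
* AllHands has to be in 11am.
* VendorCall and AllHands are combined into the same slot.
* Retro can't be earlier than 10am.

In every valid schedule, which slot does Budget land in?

Sync is fixed at 9am and must come before Budget, so Budget is at least 10am.
DesignReview is fixed at 11am and must come after Budget, so Budget is at most 10am.
So Budget must be 10am.

10am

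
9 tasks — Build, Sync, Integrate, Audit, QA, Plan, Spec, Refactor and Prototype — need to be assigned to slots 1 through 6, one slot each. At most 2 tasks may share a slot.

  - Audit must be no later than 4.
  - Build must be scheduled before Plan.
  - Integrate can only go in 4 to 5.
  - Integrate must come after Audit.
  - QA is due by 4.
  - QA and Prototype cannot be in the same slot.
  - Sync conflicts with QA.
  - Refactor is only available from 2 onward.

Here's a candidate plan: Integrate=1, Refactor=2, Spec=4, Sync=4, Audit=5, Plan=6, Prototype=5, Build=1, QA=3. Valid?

At most 2 tasks may share a slot — holds.
Build must be scheduled before Plan — holds.
Integrate must come after Audit — violated.
Integrate can only go in 4 to 5 — violated.
QA and Prototype cannot be in the same slot — holds.
Sync conflicts with QA — holds.
Refactor is only available from 2 onward — holds.
Audit must be no later than 4 — violated.
QA is due by 4 — holds.

Invalid. Integrate must come after Audit.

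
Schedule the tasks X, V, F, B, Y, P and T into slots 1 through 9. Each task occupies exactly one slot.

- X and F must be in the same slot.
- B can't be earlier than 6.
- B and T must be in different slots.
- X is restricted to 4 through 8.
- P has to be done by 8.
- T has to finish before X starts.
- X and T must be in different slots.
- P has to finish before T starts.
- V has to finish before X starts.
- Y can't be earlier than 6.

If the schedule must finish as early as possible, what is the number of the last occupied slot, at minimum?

slot 6

The precedence chain requires at least 3 distinct slots.
B can't be placed before 6, so the schedule must run through at least slot 6.
6 works (last occupied slot: 6): for example V in 1, P in 1, X in 4, B in 6, Y in 6, T in 2, F in 4.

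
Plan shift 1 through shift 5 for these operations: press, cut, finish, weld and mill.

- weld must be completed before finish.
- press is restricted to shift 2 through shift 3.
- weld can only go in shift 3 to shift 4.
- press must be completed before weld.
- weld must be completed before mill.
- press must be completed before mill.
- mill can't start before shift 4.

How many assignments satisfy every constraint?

30

Splitting on press: it can be shift 2 (25), shift 3 (5). Listing each branch's schedules as (cut, finish, weld, mill) by shift number:
press=shift 2: (1,4,3,4) (1,4,3,5) (1,5,3,4) (1,5,3,5) (1,5,4,5) (2,4,3,4) (2,4,3,5) (2,5,3,4) (2,5,3,5) (2,5,4,5) (3,4,3,4) (3,4,3,5) (3,5,3,4) (3,5,3,5) (3,5,4,5) (4,4,3,4) (4,4,3,5) (4,5,3,4) (4,5,3,5) (4,5,4,5) (5,4,3,4) (5,4,3,5) (5,5,3,4) (5,5,3,5) (5,5,4,5) — 25.
press=shift 3: (1,5,4,5) (2,5,4,5) (3,5,4,5) (4,5,4,5) (5,5,4,5) — 5.
Summing: 25 + 5 = 30.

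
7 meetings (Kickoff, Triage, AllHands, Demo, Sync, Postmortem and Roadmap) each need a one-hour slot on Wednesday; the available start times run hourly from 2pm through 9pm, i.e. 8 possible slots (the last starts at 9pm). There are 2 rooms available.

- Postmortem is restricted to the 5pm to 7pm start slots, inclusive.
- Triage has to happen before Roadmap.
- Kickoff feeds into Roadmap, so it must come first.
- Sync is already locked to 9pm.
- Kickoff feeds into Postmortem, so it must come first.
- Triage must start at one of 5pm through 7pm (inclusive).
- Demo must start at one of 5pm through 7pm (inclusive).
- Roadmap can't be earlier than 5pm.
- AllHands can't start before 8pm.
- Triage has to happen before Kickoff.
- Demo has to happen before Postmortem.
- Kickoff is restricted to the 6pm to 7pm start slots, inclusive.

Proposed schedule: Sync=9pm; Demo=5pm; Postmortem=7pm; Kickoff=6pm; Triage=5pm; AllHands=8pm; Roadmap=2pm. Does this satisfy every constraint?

No. Roadmap can't be earlier than 5pm is not satisfied.

Roadmap can't be earlier than 5pm — violated.
Triage has to happen before Roadmap — violated.
Triage must start at one of 5pm through 7pm (inclusive) — holds.
Demo must start at one of 5pm through 7pm (inclusive) — holds.
Kickoff feeds into Roadmap, so it must come first — violated.
Postmortem is restricted to the 5pm to 7pm start slots, inclusive — holds.
There are 2 rooms available — holds.
Sync is already locked to 9pm — holds.
Triage has to happen before Kickoff — holds.
Demo has to happen before Postmortem — holds.
Kickoff feeds into Postmortem, so it must come first — holds.
Kickoff is restricted to the 6pm to 7pm start slots, inclusive — holds.
AllHands can't start before 8pm — holds.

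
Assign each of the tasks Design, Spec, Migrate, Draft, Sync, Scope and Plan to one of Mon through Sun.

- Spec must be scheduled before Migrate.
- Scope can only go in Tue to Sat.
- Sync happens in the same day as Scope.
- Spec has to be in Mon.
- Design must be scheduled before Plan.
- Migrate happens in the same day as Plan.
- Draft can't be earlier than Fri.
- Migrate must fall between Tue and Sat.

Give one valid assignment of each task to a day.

Spec -> Mon, Design -> Mon, Sync -> Tue, Plan -> Tue, Migrate -> Tue, Draft -> Fri, Scope -> Tue

Checking: Design(Mon) before Plan(Tue); Spec(Mon) before Migrate(Tue); Sync = Scope = Tue; Migrate = Plan = Tue; Spec=Mon in [Mon,Mon]; Scope=Tue in [Tue,Sat]; Draft=Fri in [Fri,Sun]; Migrate=Tue in [Tue,Sat].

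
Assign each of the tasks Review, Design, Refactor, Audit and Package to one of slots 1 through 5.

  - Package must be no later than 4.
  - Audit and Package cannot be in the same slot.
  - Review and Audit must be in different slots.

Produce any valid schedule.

Review in 1, Package in 1, Design in 1, Audit in 2, Refactor in 1

Checking: Audit(2) != Package(1); Review(1) != Audit(2); Package=1 in [1,4].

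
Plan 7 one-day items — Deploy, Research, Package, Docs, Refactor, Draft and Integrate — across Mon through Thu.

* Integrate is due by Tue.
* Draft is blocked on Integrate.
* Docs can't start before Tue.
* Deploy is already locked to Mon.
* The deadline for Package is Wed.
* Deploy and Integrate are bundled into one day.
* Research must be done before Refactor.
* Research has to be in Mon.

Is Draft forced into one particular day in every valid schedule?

Draft can be Tue (e.g. Integrate in Mon; Research in Mon; Docs in Tue; Refactor in Tue; Package in Mon; Deploy in Mon; Draft in Tue) or Wed (e.g. Refactor=Tue; Research=Mon; Integrate=Mon; Deploy=Mon; Docs=Tue; Package=Mon; Draft=Wed).

No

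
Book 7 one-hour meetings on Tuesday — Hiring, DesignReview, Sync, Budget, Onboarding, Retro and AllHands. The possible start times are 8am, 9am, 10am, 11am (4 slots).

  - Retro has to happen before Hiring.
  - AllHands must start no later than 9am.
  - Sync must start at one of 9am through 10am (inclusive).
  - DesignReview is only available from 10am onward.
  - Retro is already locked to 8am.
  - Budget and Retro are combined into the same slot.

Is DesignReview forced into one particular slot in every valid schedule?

No

DesignReview can be 10am (e.g. Hiring -> 9am; Sync -> 9am; Budget -> 8am; DesignReview -> 10am; Onboarding -> 8am; Retro -> 8am; AllHands -> 8am) or 11am (e.g. AllHands in 8am; Sync in 9am; Retro in 8am; DesignReview in 11am; Budget in 8am; Hiring in 9am; Onboarding in 8am).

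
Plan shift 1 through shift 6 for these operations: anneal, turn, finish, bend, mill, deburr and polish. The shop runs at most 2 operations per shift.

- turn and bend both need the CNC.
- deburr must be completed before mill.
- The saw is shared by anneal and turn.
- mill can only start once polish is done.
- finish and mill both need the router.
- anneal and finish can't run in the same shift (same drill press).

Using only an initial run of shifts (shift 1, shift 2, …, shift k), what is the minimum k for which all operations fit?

4

The precedence chain requires at least 2 distinct shifts.
With at most 2 per shift and 7 operations, at least 4 shifts are needed.
4 works (last occupied shift: shift 4): for example bend=shift 4, anneal=shift 2, polish=shift 1, mill=shift 2, finish=shift 3, turn=shift 3, deburr=shift 1.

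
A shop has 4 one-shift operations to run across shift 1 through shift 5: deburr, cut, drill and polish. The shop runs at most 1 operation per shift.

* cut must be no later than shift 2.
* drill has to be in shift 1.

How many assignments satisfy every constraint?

6

Splitting on deburr: it can be shift 3 (2), shift 4 (2), shift 5 (2). Listing each branch's schedules as (cut, drill, polish) by shift number:
deburr=shift 3: (2,1,4) (2,1,5) — 2.
deburr=shift 4: (2,1,3) (2,1,5) — 2.
deburr=shift 5: (2,1,3) (2,1,4) — 2.
Summing: 2 + 2 + 2 = 6.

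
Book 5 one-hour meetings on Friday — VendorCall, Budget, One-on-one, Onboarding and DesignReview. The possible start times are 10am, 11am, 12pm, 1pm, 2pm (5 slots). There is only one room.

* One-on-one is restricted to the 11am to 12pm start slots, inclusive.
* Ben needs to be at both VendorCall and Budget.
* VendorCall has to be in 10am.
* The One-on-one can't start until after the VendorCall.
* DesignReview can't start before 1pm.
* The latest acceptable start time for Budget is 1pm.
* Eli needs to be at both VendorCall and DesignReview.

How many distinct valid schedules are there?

Splitting on Budget: it can be 11am (2), 12pm (2), 1pm (2). Listing each branch's schedules as (VendorCall, One-on-one, Onboarding, DesignReview):
Budget=11am: (10am,12pm,1pm,2pm) (10am,12pm,2pm,1pm) — 2.
Budget=12pm: (10am,11am,1pm,2pm) (10am,11am,2pm,1pm) — 2.
Budget=1pm: (10am,11am,12pm,2pm) (10am,12pm,11am,2pm) — 2.
Summing: 2 + 2 + 2 = 6.

6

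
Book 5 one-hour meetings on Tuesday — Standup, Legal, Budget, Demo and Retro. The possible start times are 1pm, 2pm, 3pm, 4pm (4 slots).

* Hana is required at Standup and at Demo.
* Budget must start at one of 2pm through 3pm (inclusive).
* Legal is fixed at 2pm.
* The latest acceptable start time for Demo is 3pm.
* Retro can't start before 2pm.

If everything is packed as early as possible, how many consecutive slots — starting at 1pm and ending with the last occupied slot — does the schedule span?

Legal can't be placed before 2pm — that is slot 2 counting from 1pm — so the schedule must run through at least 2 slots.
2 works (last occupied slot: 2pm): for example Demo in 2pm; Retro in 2pm; Legal in 2pm; Standup in 1pm; Budget in 2pm.

2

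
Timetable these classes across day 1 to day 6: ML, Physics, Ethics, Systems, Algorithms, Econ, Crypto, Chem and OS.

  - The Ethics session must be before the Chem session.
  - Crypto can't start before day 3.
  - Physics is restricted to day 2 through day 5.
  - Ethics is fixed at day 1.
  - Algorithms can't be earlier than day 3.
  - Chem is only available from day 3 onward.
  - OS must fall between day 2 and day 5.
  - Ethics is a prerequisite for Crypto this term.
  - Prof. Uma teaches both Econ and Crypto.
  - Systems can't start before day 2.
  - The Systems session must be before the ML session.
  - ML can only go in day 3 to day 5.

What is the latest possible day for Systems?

Systems is available from day 2; downstream work caps Systems at day 4.
Systems at day 4 is achievable: Chem=day 3, Algorithms=day 3, Ethics=day 1, Systems=day 4, Econ=day 1, ML=day 5, Crypto=day 3, Physics=day 2, OS=day 2.

day 4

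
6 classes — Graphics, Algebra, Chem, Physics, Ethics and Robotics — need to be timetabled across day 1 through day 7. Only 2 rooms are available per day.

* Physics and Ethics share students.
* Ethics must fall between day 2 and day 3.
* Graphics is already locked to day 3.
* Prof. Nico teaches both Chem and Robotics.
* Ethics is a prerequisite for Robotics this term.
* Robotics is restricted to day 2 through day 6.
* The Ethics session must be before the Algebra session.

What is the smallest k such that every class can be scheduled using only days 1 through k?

4 days

The precedence chain requires at least 2 distinct days.
With at most 2 per day and 6 classes, at least 3 days are needed.
Graphics can't be placed before day 3, so the schedule must run through at least day 3.
Could 3 days be enough, i.e. nothing placed later than day 3? No: Graphics's window within 3 days is {day 3}; Ethics's window within 3 days is {day 2, day 3}; Robotics's window within 3 days is {day 2, day 3}; Robotics must come after Ethics (at day 2 or later) → {day 3}; Ethics must come before Robotics (at day 3 or earlier) → {day 2}; Algebra must come after Ethics (at day 2 or later) → {day 3}; that puts Graphics, Algebra and Robotics all in day 3 — more than 2 per day.
So 3 days is not enough.
4 works (last occupied day: day 4): for example Graphics=day 3; Robotics=day 3; Physics=day 1; Algebra=day 4; Ethics=day 2; Chem=day 1.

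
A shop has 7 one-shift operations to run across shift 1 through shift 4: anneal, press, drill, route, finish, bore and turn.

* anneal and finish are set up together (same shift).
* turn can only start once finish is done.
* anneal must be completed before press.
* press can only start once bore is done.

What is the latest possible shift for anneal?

shift 3

Downstream work caps anneal at shift 3.
anneal at shift 3 is achievable: turn -> shift 4; anneal -> shift 3; drill -> shift 1; finish -> shift 3; route -> shift 1; press -> shift 4; bore -> shift 1.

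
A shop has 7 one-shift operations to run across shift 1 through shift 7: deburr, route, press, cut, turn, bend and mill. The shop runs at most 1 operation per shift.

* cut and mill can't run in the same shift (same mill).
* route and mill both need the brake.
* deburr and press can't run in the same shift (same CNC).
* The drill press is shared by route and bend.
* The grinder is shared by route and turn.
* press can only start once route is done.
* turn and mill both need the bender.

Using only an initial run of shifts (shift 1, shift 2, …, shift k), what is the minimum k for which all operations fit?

7

The precedence chain requires at least 2 distinct shifts.
With at most 1 per shift and 7 operations, at least 7 shifts are needed.
7 works (last occupied shift: shift 7): for example turn -> shift 5, route -> shift 1, mill -> shift 7, bend -> shift 6, deburr -> shift 3, press -> shift 2, cut -> shift 4.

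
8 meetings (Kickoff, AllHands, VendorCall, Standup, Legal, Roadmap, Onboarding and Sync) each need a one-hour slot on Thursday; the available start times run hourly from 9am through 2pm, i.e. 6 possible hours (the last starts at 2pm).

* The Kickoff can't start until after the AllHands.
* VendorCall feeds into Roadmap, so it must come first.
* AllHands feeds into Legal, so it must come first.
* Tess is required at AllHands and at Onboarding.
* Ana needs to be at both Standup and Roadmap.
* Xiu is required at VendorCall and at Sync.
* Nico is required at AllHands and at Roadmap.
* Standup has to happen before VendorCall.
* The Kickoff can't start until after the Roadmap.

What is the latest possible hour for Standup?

11am

Downstream work caps Standup at 11am.
Standup at 11am is achievable: Onboarding in 10am; Sync in 9am; Kickoff in 2pm; Roadmap in 1pm; VendorCall in 12pm; Legal in 10am; Standup in 11am; AllHands in 9am.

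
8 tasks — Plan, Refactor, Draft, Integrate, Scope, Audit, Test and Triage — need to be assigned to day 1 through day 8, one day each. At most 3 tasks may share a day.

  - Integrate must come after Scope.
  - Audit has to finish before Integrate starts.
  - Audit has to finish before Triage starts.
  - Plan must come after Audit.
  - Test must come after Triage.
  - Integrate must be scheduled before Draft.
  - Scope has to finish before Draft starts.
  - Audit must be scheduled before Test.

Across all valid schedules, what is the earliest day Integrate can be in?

Precedence pushes Integrate to at least day 2; downstream work caps Integrate at day 7.
Integrate at day 2 is achievable: Refactor=day 1; Scope=day 1; Draft=day 3; Triage=day 2; Audit=day 1; Plan=day 2; Test=day 3; Integrate=day 2.

day 2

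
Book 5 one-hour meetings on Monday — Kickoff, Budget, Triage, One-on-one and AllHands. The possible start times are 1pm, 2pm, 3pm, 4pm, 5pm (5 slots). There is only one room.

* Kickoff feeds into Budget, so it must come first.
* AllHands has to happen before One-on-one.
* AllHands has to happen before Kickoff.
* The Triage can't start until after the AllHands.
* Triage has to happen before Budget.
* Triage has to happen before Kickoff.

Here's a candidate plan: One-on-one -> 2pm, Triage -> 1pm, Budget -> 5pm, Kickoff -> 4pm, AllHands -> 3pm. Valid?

Triage has to happen before Budget — holds.
AllHands has to happen before Kickoff — holds.
The Triage can't start until after the AllHands — violated.
AllHands has to happen before One-on-one — violated.
There is only one room — holds.
Triage has to happen before Kickoff — holds.
Kickoff feeds into Budget, so it must come first — holds.

No — it violates: The Triage can't start until after the AllHands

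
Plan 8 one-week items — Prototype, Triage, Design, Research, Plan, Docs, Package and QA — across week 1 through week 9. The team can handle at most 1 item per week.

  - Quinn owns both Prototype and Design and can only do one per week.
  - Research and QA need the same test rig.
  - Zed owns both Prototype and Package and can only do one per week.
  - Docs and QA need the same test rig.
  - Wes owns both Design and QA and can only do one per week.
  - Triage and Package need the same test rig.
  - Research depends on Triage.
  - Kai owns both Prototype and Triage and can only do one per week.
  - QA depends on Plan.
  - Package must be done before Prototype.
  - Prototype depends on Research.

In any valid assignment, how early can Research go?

week 2

Precedence pushes Research to at least week 2; downstream work caps Research at week 8.
Research at week 2 is achievable: Design in week 7, Prototype in week 4, Triage in week 1, Plan in week 5, Package in week 3, Research in week 2, QA in week 6, Docs in week 8.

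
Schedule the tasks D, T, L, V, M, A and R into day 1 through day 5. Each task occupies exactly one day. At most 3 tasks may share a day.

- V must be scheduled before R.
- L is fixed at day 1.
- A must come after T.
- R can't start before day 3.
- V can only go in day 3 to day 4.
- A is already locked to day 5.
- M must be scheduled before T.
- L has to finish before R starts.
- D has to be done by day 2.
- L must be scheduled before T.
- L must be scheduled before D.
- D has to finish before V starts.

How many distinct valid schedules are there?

Splitting on T: it can be day 2 (3), day 3 (6), day 4 (9). Listing each branch's schedules as (D, L, V, M, A, R) by day number:
T=day 2: (2,1,3,1,5,4) (2,1,3,1,5,5) (2,1,4,1,5,5) — 3.
T=day 3: (2,1,3,1,5,4) (2,1,3,1,5,5) (2,1,3,2,5,4) (2,1,3,2,5,5) (2,1,4,1,5,5) (2,1,4,2,5,5) — 6.
T=day 4: (2,1,3,1,5,4) (2,1,3,1,5,5) (2,1,3,2,5,4) (2,1,3,2,5,5) (2,1,3,3,5,4) (2,1,3,3,5,5) (2,1,4,1,5,5) (2,1,4,2,5,5) (2,1,4,3,5,5) — 9.
Summing: 3 + 6 + 9 = 18.

18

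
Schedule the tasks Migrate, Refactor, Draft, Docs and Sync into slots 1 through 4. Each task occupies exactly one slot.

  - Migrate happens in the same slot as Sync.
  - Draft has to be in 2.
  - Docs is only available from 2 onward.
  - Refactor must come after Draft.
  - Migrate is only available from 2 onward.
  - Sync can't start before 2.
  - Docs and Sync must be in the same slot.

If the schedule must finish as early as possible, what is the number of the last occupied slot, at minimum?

The precedence chain requires at least 2 distinct slots.
Propagating the time windows through the other constraints, Refactor can't land before 3, so the schedule must run through at least slot 3.
3 works (last occupied slot: 3): for example Draft -> 2; Docs -> 2; Refactor -> 3; Migrate -> 2; Sync -> 2.

3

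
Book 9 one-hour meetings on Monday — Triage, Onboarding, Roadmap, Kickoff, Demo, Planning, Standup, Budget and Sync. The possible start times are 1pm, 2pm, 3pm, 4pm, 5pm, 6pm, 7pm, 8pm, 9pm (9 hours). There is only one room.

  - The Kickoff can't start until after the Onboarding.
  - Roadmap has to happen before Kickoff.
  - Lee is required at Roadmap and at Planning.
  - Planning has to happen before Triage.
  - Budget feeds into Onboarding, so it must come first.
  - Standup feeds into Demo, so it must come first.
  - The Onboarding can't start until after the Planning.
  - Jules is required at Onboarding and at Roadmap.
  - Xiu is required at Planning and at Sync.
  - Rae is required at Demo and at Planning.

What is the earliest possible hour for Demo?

Precedence pushes Demo to at least 2pm.
Demo at 2pm is achievable: Roadmap -> 6pm, Onboarding -> 5pm, Budget -> 4pm, Kickoff -> 7pm, Triage -> 8pm, Planning -> 3pm, Sync -> 9pm, Demo -> 2pm, Standup -> 1pm.

2pm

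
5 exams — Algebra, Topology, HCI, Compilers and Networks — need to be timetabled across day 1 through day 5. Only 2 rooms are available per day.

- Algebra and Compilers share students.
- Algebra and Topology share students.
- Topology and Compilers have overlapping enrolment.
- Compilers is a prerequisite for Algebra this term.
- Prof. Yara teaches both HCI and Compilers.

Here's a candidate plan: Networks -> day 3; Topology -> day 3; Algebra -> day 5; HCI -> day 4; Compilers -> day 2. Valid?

Compilers is a prerequisite for Algebra this term — holds.
Only 2 rooms are available per day — holds.
Algebra and Topology share students — holds.
Prof. Yara teaches both HCI and Compilers — holds.
Algebra and Compilers share students — holds.
Topology and Compilers have overlapping enrolment — holds.

Yes, all constraints hold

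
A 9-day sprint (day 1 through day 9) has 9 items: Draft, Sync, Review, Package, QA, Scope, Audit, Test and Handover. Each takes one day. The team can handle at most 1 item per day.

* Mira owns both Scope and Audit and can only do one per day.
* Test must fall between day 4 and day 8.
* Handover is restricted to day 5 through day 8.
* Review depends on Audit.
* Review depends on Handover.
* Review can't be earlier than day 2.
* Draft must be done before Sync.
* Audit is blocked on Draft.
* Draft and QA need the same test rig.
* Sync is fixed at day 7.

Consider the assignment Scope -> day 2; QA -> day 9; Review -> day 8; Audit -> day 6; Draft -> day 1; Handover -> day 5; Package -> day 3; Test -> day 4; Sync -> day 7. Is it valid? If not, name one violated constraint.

Draft and QA need the same test rig — holds.
Review depends on Audit — holds.
Review depends on Handover — holds.
The team can handle at most 1 item per day — holds.
Audit is blocked on Draft — holds.
Mira owns both Scope and Audit and can only do one per day — holds.
Draft must be done before Sync — holds.
Review can't be earlier than day 2 — holds.
Test must fall between day 4 and day 8 — holds.
Sync is fixed at day 7 — holds.
Handover is restricted to day 5 through day 8 — holds.

Yes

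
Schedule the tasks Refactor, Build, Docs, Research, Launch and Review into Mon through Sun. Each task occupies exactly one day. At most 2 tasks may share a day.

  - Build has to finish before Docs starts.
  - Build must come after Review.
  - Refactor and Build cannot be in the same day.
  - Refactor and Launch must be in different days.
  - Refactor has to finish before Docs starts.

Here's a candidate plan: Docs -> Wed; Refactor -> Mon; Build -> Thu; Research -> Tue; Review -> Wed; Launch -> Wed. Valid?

No — it violates: At most 2 tasks may share a day

At most 2 tasks may share a day — violated.
Build has to finish before Docs starts — violated.
Build must come after Review — holds.
Refactor and Launch must be in different days — holds.
Refactor and Build cannot be in the same day — holds.
Refactor has to finish before Docs starts — holds.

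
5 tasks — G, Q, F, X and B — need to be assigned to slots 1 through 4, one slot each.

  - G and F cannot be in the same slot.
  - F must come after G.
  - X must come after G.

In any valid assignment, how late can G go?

3

Downstream work caps G at 3.
G at 3 is achievable: B in 1; X in 4; Q in 1; F in 4; G in 3.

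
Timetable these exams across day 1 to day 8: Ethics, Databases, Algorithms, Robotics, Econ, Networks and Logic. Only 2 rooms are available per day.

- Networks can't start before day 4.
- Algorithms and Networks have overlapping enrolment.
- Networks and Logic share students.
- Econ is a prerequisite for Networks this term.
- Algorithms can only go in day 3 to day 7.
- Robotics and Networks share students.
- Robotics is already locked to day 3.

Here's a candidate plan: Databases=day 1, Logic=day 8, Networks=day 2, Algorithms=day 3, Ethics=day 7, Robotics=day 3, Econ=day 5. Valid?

No. Econ is a prerequisite for Networks this term is not satisfied.

Networks and Logic share students — holds.
Robotics is already locked to day 3 — holds.
Algorithms and Networks have overlapping enrolment — holds.
Econ is a prerequisite for Networks this term — violated.
Algorithms can only go in day 3 to day 7 — holds.
Robotics and Networks share students — holds.
Only 2 rooms are available per day — holds.
Networks can't start before day 4 — violated.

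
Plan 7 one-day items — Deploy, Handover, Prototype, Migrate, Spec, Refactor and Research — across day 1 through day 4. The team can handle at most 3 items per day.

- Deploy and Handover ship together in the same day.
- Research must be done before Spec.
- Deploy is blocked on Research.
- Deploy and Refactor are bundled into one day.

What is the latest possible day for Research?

Downstream work caps Research at day 3.
Research at day 2 is achievable: Handover=day 3, Spec=day 4, Deploy=day 3, Prototype=day 1, Migrate=day 1, Refactor=day 3, Research=day 2.
Nothing later works — the capacity limit rule out every day after day 2.

day 2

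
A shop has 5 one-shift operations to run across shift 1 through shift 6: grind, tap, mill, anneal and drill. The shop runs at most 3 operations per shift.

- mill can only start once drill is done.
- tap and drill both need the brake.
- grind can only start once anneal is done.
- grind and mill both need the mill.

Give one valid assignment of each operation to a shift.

grind=shift 2, anneal=shift 1, drill=shift 1, tap=shift 2, mill=shift 3

Checking: drill(shift 1) before mill(shift 3); anneal(shift 1) before grind(shift 2); tap(shift 2) != drill(shift 1); grind(shift 2) != mill(shift 3); max 2 per shift (cap 3).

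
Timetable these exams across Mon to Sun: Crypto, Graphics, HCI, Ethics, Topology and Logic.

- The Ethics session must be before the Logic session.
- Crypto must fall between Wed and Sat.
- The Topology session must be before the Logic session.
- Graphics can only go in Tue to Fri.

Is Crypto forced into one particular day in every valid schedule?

Crypto can be Wed (e.g. HCI in Mon; Topology in Mon; Ethics in Mon; Crypto in Wed; Graphics in Tue; Logic in Tue) or Thu (e.g. HCI -> Mon; Logic -> Tue; Crypto -> Thu; Ethics -> Mon; Topology -> Mon; Graphics -> Tue).

No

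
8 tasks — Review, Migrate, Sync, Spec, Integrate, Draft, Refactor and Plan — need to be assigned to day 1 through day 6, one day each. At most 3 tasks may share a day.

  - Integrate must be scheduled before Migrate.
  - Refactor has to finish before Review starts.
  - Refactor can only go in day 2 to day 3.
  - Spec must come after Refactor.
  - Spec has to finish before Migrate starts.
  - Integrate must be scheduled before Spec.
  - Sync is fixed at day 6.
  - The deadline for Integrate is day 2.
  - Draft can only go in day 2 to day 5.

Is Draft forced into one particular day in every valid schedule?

No

Draft can be day 2 (e.g. Sync -> day 6; Draft -> day 2; Refactor -> day 2; Plan -> day 1; Integrate -> day 1; Migrate -> day 4; Spec -> day 3; Review -> day 3) or day 3 (e.g. Sync=day 6, Refactor=day 2, Spec=day 3, Plan=day 1, Review=day 3, Integrate=day 1, Migrate=day 4, Draft=day 3).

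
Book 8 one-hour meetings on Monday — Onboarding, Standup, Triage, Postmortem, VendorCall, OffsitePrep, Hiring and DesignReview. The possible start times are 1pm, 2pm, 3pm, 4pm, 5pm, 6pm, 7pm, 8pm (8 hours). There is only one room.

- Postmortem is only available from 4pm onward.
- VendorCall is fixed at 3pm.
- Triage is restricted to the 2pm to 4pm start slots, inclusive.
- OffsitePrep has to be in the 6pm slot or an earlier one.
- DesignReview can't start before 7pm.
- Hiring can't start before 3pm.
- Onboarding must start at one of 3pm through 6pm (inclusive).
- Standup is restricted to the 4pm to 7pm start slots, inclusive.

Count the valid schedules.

30

Splitting on Onboarding: it can be 4pm (10), 5pm (10), 6pm (10). Listing each branch's schedules as (Standup, Triage, Postmortem, VendorCall, OffsitePrep, Hiring, DesignReview):
Onboarding=4pm: (5pm,2pm,6pm,3pm,1pm,7pm,8pm) (5pm,2pm,6pm,3pm,1pm,8pm,7pm) (5pm,2pm,7pm,3pm,1pm,6pm,8pm) (5pm,2pm,8pm,3pm,1pm,6pm,7pm) (6pm,2pm,5pm,3pm,1pm,7pm,8pm) (6pm,2pm,5pm,3pm,1pm,8pm,7pm) (6pm,2pm,7pm,3pm,1pm,5pm,8pm) (6pm,2pm,8pm,3pm,1pm,5pm,7pm) (7pm,2pm,5pm,3pm,1pm,6pm,8pm) (7pm,2pm,6pm,3pm,1pm,5pm,8pm) — 10.
Onboarding=5pm: (4pm,2pm,6pm,3pm,1pm,7pm,8pm) (4pm,2pm,6pm,3pm,1pm,8pm,7pm) (4pm,2pm,7pm,3pm,1pm,6pm,8pm) (4pm,2pm,8pm,3pm,1pm,6pm,7pm) (6pm,2pm,4pm,3pm,1pm,7pm,8pm) (6pm,2pm,4pm,3pm,1pm,8pm,7pm) (6pm,2pm,7pm,3pm,1pm,4pm,8pm) (6pm,2pm,8pm,3pm,1pm,4pm,7pm) (7pm,2pm,4pm,3pm,1pm,6pm,8pm) (7pm,2pm,6pm,3pm,1pm,4pm,8pm) — 10.
Onboarding=6pm: (4pm,2pm,5pm,3pm,1pm,7pm,8pm) (4pm,2pm,5pm,3pm,1pm,8pm,7pm) (4pm,2pm,7pm,3pm,1pm,5pm,8pm) (4pm,2pm,8pm,3pm,1pm,5pm,7pm) (5pm,2pm,4pm,3pm,1pm,7pm,8pm) (5pm,2pm,4pm,3pm,1pm,8pm,7pm) (5pm,2pm,7pm,3pm,1pm,4pm,8pm) (5pm,2pm,8pm,3pm,1pm,4pm,7pm) (7pm,2pm,4pm,3pm,1pm,5pm,8pm) (7pm,2pm,5pm,3pm,1pm,4pm,8pm) — 10.
Summing: 10 + 10 + 10 = 30.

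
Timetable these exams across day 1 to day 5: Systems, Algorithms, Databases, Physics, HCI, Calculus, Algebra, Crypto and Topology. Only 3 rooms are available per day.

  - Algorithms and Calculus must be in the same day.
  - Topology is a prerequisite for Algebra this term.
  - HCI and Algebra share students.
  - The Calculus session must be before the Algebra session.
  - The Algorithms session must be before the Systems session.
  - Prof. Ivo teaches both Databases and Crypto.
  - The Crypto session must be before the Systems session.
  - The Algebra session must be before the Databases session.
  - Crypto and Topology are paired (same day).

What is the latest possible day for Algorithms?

Algorithms must be in the same day as Calculus, which can't be after day 3, so Algorithms is at most day 3.
Algorithms at day 3 is achievable: Calculus in day 3, Systems in day 4, Physics in day 1, Databases in day 5, HCI in day 2, Algebra in day 4, Algorithms in day 3, Crypto in day 1, Topology in day 1.

day 3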